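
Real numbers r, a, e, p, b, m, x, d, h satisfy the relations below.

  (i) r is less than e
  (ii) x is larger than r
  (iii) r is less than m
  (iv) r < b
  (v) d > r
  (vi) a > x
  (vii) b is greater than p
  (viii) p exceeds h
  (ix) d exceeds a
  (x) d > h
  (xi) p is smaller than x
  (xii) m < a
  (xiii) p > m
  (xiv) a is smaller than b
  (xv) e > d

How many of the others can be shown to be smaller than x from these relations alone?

4

From x the given relations immediately reach r, p.
From those, h, m — 4 in total.
Nothing else is reachable below x; 4 in all.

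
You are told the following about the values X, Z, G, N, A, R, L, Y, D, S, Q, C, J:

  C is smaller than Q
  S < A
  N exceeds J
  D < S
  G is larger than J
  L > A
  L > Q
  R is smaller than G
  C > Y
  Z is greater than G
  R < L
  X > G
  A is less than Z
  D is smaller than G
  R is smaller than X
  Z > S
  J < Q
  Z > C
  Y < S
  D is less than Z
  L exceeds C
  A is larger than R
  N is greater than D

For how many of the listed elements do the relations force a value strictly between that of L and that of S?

Chaining upward from S reaches: A, Z.
Chaining downward from L reaches: Y, C, D, J, Q, R, A.
Strictly between S and L are those in both lists: A — 1 element.

1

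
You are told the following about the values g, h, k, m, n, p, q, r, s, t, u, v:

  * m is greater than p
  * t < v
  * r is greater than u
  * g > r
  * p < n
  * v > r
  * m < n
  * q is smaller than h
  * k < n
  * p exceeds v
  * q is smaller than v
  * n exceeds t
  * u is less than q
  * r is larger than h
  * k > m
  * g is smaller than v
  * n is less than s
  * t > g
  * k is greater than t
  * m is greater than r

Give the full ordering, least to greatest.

u < q < h < r < g < t < v < p < m < k < n < s

Each adjacent pair is fixed by a given relation: u < q; q < h; h < r; r < g; g < t; t < v; v < p; p < m; m < k; k < n; n < s. Chaining them end to end gives the full order.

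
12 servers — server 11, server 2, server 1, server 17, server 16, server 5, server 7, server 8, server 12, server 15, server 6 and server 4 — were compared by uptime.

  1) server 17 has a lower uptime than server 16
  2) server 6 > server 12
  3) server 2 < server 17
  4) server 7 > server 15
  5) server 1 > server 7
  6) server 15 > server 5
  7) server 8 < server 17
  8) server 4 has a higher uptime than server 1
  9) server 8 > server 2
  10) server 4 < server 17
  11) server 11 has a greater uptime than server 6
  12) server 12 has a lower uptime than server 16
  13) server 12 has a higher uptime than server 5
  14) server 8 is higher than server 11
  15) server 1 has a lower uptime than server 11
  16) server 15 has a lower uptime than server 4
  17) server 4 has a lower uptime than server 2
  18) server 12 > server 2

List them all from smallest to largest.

Each adjacent pair is fixed by a given relation: server 5 < server 15; server 15 < server 7; server 7 < server 1; server 1 < server 4; server 4 < server 2; server 2 < server 12; server 12 < server 6; server 6 < server 11; server 11 < server 8; server 8 < server 17; server 17 < server 16. Chaining them end to end gives the full order.

server 5 < server 15 < server 7 < server 1 < server 4 < server 2 < server 12 < server 6 < server 11 < server 8 < server 17 < server 16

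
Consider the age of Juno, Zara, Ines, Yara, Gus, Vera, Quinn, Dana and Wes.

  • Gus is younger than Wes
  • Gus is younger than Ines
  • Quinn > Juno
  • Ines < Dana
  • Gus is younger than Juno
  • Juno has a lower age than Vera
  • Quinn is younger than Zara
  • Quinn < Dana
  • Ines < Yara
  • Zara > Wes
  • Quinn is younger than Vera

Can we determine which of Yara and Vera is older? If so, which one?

undetermined

Following every chain through Vera: below Vera we get Gus, Juno, Quinn.
Yara is not reached, and no chain runs the other way from Yara to Vera.
So the given relations leave the order of Vera and Yara undetermined.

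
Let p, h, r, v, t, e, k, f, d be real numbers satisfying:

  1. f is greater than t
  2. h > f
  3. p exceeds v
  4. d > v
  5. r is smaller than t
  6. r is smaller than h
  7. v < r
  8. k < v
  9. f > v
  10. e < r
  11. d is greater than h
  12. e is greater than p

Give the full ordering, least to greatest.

Nothing is placed below k, so it is least; from there k < v; v < p; p < e; e < r; r < t; t < f; f < h; h < d, each given directly.

k < v < p < e < r < t < f < h < d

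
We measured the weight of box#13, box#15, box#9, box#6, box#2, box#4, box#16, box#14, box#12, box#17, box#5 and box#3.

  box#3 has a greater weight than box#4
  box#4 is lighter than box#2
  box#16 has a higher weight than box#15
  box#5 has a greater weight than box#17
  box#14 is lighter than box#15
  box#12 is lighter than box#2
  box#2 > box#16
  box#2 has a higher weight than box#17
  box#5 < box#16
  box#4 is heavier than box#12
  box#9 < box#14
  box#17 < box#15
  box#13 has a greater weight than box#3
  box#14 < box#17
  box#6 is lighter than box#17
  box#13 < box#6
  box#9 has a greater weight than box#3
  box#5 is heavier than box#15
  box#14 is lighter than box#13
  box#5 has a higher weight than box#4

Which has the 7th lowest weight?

box#6

The consecutive relations fix a unique order: box#12 < box#4 < box#3 < box#9 < box#14 < box#13 < box#6 < box#17 < box#15 < box#5 < box#16 < box#2.
Counting 7 from the smallest end gives box#6.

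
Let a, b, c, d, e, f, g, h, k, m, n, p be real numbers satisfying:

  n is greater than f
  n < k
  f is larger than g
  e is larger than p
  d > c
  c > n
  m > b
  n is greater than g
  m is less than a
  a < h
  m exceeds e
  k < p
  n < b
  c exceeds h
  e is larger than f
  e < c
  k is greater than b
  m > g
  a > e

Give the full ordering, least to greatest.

The consecutive links are each given: g < f; f < n; n < b; b < k; k < p; p < e; e < m; m < a; a < h; h < c; c < d.

g < f < n < b < k < p < e < m < a < h < c < d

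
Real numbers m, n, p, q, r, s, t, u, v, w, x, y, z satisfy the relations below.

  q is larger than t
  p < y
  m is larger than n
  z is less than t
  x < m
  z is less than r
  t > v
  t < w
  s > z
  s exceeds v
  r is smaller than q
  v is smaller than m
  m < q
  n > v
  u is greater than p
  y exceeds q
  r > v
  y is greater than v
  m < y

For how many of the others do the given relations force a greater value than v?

8

The elements the relations force above v are n, s, t, m, r, w, q, y — no chain reaches any other.
That is 8.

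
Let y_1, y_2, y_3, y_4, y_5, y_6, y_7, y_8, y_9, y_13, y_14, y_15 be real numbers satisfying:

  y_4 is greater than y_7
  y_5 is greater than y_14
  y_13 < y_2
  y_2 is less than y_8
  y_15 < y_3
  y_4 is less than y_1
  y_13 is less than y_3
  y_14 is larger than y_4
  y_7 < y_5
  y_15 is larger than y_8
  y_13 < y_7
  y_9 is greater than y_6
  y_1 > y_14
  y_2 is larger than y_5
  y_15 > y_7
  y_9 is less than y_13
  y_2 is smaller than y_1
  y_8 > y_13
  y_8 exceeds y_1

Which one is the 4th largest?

y_1

Piecing the relations together gives one ordering: y_6 < y_9 < y_13 < y_7 < y_4 < y_14 < y_5 < y_2 < y_1 < y_8 < y_15 < y_3.
Counting 4 from the largest end gives y_1.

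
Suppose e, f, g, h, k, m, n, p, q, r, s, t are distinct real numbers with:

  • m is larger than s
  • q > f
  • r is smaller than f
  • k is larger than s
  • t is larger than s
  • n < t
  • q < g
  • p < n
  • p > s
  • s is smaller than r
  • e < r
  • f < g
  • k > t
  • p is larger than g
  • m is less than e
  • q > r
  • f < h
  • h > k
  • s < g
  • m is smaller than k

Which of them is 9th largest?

r

Chaining the given pairs: s < m < e < r < f < q < g < p < n < t < k < h.
Counting 9 from the largest end gives r.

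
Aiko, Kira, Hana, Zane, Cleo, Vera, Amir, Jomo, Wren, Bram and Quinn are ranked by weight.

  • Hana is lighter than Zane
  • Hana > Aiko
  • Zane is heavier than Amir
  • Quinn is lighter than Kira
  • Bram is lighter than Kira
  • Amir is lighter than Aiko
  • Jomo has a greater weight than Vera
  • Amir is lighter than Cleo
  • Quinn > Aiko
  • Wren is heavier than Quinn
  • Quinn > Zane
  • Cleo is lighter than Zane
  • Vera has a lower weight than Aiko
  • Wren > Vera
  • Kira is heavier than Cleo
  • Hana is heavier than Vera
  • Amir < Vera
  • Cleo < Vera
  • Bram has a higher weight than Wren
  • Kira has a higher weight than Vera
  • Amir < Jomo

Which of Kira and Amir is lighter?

Amir

Link the given pairs in sequence: Amir < Cleo; Cleo < Vera; Vera < Aiko; Aiko < Hana; Hana < Zane; Zane < Quinn; Quinn < Wren; Wren < Bram; Bram < Kira.
Together: Amir < Cleo < Vera < Aiko < Hana < Zane < Quinn < Wren < Bram < Kira.
So Amir < Kira; Amir is the lighter of the two.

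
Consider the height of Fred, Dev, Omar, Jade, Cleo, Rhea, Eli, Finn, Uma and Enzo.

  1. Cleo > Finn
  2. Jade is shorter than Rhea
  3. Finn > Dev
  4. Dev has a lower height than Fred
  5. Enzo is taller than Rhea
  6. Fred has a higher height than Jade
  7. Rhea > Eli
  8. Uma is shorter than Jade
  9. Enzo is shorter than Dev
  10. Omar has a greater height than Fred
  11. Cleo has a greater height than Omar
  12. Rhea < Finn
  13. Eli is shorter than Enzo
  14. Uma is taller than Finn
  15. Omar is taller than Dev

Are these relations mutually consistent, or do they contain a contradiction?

inconsistent

Chaining the given relations yields Rhea < Enzo < Dev < Finn < Uma < Jade, so Rhea < Jade. But one relation states Jade < Rhea. These cannot both hold.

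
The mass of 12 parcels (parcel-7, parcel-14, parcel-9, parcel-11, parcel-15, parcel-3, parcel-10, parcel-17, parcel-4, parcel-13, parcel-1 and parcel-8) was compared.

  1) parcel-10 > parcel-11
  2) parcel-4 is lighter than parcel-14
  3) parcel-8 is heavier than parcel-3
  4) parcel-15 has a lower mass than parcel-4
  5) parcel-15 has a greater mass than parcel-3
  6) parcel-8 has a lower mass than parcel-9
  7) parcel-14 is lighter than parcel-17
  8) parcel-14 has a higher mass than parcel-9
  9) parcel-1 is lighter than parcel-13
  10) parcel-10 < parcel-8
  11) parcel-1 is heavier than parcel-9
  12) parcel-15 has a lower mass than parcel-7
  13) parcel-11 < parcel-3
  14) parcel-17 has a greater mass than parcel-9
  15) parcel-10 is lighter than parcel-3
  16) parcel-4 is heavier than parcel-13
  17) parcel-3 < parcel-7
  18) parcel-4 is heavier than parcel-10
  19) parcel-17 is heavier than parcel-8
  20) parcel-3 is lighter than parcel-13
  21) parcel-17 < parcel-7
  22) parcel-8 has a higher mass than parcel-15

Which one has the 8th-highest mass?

parcel-8

Piecing the relations together gives one ordering: parcel-11 < parcel-10 < parcel-3 < parcel-15 < parcel-8 < parcel-9 < parcel-1 < parcel-13 < parcel-4 < parcel-14 < parcel-17 < parcel-7.
The 8th largest is parcel-8.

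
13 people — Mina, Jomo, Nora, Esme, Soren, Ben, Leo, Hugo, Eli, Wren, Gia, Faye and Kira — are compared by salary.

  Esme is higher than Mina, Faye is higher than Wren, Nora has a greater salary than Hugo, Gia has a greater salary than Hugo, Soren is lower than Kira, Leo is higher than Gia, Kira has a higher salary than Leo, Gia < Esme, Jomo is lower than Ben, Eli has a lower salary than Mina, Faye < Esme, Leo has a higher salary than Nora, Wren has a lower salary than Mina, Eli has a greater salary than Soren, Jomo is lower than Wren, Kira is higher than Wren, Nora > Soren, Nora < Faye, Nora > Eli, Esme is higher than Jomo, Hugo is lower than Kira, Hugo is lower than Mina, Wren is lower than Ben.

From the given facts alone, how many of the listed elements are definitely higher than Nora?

The elements the relations force above Nora are Faye, Esme, Leo, Kira — no chain reaches any other.
That is 4.

4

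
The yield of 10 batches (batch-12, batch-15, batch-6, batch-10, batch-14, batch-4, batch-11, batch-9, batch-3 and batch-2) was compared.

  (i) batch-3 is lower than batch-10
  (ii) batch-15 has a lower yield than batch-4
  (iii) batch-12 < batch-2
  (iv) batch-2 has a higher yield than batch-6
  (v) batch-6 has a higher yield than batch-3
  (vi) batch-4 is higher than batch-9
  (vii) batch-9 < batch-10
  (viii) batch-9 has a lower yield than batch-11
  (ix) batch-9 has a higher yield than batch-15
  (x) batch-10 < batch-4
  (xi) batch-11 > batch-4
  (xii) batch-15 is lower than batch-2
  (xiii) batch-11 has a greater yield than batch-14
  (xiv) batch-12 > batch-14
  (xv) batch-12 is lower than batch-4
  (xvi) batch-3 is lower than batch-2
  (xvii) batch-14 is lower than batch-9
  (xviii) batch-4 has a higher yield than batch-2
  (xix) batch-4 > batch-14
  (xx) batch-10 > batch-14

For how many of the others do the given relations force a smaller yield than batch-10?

Directly below batch-10: batch-3, batch-14, batch-9.
One step further: batch-15 (4 so far).
No other element is forced below batch-10 by the given relations, so the count is 4.

4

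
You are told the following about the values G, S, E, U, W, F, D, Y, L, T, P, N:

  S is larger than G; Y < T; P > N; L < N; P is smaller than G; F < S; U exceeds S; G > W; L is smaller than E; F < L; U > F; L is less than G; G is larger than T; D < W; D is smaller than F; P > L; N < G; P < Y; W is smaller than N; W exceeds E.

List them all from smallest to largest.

The consecutive links are each given: D < F; F < L; L < E; E < W; W < N; N < P; P < Y; Y < T; T < G; G < S; S < U.

D < F < L < E < W < N < P < Y < T < G < S < U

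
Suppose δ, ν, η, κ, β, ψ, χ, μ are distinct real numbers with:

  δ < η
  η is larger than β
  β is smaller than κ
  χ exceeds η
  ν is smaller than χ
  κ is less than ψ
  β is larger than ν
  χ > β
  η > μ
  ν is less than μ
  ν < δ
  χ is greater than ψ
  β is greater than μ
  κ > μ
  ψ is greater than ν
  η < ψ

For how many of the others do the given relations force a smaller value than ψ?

6

The elements the relations force below ψ are ν, μ, β, κ, δ, η — no chain reaches any other.
That is 6.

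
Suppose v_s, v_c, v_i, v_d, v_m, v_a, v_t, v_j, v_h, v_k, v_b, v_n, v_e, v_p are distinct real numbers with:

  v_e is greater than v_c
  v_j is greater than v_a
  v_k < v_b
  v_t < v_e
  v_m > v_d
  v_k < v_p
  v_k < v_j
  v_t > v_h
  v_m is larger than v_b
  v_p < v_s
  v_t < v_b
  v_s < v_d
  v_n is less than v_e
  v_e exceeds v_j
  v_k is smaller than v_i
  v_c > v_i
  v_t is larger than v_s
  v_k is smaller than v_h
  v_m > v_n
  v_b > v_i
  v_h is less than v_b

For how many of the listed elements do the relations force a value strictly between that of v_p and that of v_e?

Chaining upward from v_p reaches: v_s, v_d, v_t, v_b, v_m.
Chaining downward from v_e reaches: v_k, v_i, v_s, v_a, v_c, v_h, v_j, v_t, v_n.
Strictly between v_p and v_e are those in both lists: v_s, v_t — 2 elements.

2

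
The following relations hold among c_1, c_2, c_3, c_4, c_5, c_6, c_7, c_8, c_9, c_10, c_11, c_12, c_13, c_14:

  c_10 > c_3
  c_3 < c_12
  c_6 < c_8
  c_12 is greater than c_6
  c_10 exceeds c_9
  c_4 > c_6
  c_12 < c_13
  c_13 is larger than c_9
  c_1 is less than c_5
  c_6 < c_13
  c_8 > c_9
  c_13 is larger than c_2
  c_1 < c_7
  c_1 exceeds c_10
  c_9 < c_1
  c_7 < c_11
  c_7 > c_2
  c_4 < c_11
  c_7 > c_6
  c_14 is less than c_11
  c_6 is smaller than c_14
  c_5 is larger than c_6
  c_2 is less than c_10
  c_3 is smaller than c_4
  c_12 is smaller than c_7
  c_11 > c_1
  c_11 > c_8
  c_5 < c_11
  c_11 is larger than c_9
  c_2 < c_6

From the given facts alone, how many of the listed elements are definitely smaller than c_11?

From c_11 the given relations immediately reach c_9, c_8, c_4, c_1, c_7, c_5, c_14.
From those, c_3, c_2, c_6, c_10, c_12 — 12 in total.
Nothing else is reachable below c_11; 12 in all.

12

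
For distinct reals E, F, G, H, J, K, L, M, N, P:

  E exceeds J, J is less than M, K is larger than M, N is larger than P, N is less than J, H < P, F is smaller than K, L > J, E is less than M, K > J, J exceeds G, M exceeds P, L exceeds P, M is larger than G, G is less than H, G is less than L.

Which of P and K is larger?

K

P < N and N < J give P < J.
Then J < E extends the chain to E.
Then E < M extends the chain to M.
With M < K: P < N < J < E < M < K.
So P < K; K is the larger of the two.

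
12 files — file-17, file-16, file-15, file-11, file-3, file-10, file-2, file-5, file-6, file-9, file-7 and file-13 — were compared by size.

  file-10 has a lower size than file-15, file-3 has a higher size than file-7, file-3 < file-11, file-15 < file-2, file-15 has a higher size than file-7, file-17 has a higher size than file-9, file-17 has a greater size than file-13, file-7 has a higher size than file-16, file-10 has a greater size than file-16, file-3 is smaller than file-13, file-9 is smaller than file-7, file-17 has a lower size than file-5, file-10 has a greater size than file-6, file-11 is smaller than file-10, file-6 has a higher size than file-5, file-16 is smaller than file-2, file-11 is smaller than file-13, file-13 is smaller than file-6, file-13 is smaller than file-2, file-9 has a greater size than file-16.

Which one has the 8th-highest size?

file-11

Piecing the relations together gives one ordering: file-16 < file-9 < file-7 < file-3 < file-11 < file-13 < file-17 < file-5 < file-6 < file-10 < file-15 < file-2.
The 8th largest is file-11.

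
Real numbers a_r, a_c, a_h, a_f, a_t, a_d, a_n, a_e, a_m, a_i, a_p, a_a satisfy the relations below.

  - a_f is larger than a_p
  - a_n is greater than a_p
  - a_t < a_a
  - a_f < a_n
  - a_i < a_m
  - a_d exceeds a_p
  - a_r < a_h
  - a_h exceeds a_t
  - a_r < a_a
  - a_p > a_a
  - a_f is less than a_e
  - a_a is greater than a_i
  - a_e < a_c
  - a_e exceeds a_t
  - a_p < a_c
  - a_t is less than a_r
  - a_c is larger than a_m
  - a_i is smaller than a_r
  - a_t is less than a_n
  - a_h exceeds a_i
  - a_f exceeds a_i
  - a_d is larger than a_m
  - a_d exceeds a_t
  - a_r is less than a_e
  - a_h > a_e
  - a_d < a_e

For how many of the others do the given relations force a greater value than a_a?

The elements the relations force above a_a are a_p, a_d, a_f, a_e, a_h, a_n, a_c — no chain reaches any other.
That is 7.

7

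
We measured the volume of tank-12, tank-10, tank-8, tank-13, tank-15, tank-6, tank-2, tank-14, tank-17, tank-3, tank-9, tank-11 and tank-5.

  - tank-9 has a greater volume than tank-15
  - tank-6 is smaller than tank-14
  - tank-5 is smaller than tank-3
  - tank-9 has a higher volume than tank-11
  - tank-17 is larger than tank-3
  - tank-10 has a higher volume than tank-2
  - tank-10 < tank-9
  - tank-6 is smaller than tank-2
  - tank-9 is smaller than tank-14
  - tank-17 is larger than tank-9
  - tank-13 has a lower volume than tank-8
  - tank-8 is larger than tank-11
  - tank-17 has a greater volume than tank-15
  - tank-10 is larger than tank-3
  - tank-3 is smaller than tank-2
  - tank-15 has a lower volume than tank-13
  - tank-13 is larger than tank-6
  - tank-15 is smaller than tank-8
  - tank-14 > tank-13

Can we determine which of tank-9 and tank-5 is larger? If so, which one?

tank-9

tank-5 < tank-3 and tank-3 < tank-2 give tank-5 < tank-2.
With tank-2 < tank-10: tank-5 < tank-3 < tank-2 < tank-10.
With tank-10 < tank-9: tank-5 < tank-3 < tank-2 < tank-10 < tank-9.
So tank-9 is larger.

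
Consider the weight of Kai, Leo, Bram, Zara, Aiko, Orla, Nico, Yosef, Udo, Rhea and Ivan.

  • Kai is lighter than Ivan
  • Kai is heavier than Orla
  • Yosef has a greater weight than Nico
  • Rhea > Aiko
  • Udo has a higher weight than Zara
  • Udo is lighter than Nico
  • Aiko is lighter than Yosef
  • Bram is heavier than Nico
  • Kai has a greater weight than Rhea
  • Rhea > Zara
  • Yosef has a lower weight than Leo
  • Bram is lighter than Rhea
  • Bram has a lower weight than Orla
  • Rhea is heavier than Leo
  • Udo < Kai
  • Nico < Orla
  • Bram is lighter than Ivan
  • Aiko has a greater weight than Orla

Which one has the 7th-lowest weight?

Chaining the given pairs: Zara < Udo < Nico < Bram < Orla < Aiko < Yosef < Leo < Rhea < Kai < Ivan.
The 7th smallest is Yosef.

Yosef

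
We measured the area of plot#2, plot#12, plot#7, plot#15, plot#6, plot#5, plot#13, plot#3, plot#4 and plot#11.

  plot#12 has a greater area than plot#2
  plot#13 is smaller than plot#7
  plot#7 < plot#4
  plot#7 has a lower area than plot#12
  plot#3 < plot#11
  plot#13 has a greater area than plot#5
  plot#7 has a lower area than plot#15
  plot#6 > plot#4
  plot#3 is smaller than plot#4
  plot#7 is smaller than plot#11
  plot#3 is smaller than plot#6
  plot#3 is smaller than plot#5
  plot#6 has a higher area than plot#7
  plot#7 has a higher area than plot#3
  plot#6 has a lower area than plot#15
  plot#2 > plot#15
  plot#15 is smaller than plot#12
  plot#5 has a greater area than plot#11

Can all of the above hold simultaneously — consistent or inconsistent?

inconsistent

Chaining the given relations yields plot#11 < plot#5 < plot#13 < plot#7, so plot#11 < plot#7. But one relation states plot#7 < plot#11. These cannot both hold.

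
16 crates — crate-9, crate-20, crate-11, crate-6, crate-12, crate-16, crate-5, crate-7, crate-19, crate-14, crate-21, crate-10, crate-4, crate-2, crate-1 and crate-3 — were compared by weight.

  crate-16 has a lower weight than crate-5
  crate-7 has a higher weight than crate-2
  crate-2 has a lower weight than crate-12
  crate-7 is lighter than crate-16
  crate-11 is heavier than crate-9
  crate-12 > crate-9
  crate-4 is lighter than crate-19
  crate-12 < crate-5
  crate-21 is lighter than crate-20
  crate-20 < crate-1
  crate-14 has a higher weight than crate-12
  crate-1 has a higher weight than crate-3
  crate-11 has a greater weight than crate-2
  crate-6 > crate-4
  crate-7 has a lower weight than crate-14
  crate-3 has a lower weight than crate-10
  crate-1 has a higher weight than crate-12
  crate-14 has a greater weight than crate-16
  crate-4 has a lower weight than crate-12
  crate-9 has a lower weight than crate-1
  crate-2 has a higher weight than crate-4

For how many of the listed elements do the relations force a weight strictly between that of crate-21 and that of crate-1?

1

The relations place crate-21 below crate-1. An element lies strictly between them when it is forced above crate-21 and also forced below crate-1.
Above crate-21: {crate-20}. Below crate-1: {crate-4, crate-2, crate-9, crate-3, crate-12, crate-20}.
Intersection: {crate-20} — 1.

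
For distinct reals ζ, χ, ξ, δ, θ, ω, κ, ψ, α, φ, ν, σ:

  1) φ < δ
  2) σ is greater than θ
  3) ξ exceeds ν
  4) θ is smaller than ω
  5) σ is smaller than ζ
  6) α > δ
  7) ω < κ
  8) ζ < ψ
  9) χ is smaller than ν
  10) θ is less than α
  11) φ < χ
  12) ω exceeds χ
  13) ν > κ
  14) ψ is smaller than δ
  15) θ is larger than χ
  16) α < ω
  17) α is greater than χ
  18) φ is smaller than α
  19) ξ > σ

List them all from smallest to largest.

Nothing is placed below φ, so it is least; from there φ < χ; χ < θ; θ < σ; σ < ζ; ζ < ψ; ψ < δ; δ < α; α < ω; ω < κ; κ < ν; ν < ξ, each given directly.

φ < χ < θ < σ < ζ < ψ < δ < α < ω < κ < ν < ξ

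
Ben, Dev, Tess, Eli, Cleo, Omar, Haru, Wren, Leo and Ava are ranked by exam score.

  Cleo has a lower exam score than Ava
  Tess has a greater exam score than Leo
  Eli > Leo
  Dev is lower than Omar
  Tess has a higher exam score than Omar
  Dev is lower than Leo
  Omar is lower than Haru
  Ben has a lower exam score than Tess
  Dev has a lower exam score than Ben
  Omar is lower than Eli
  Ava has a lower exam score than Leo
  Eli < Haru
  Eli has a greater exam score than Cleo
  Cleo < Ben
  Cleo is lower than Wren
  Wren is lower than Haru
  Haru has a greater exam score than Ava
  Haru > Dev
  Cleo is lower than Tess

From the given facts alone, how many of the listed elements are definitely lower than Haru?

7

From Haru the given relations immediately reach Dev, Ava, Omar, Eli, Wren.
From those, Cleo, Leo — 7 in total.
No other element is forced below Haru by the given relations, so the count is 7.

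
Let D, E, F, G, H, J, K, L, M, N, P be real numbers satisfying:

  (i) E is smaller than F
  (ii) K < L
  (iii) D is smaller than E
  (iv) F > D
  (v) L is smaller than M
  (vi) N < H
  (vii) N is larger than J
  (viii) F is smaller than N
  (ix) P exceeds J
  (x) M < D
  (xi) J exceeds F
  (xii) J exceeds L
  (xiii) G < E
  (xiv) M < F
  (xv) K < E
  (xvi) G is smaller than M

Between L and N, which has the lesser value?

L < M and M < D give L < D.
With D < E: L < M < D < E.
With E < F: L < M < D < E < F.
With F < J: L < M < D < E < F < J.
Then J < N extends the chain to N.
So L < N; L is the smaller of the two.

L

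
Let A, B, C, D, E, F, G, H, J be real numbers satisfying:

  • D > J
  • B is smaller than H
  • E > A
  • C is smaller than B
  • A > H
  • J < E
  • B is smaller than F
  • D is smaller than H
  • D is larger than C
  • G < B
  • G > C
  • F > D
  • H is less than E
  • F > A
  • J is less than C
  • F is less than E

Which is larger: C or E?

The relevant relations are C < D; D < H; H < A; A < F; F < E.
Together: C < D < H < A < F < E.
So C < E; E is the larger of the two.

E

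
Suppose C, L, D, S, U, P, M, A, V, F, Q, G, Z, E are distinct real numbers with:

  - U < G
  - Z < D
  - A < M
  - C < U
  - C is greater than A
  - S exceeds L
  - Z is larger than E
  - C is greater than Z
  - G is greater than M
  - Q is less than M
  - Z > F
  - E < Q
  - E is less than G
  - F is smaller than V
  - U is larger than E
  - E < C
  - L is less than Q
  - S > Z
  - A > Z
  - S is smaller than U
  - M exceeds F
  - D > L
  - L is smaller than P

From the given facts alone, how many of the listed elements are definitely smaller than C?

The elements the relations force below C are F, E, Z, A — no chain reaches any other.
That is 4.

4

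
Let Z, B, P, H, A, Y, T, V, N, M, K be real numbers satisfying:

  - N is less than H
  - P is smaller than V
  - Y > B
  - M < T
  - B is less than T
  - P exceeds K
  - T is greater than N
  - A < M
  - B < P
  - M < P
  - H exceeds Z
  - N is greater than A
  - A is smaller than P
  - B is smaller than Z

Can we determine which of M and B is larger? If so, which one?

undetermined

Following every chain through B: above B we get Z, T, P, Y, H, V.
M is not reached, and no chain runs the other way from M to B.
So the given relations leave the order of B and M undetermined.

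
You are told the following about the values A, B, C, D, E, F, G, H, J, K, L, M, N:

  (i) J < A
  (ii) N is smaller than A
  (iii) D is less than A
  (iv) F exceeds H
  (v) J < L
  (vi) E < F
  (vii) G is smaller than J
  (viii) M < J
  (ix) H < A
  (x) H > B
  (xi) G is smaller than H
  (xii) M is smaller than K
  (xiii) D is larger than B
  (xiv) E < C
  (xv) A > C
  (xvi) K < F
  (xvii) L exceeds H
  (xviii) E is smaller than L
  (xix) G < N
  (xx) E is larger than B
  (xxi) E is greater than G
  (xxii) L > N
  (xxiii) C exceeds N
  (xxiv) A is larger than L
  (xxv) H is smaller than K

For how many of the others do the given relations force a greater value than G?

9

Directly above G: H, E, N, J.
One step further: C, K, F, L, A (9 so far).
Nothing else is reachable above G; 9 in all.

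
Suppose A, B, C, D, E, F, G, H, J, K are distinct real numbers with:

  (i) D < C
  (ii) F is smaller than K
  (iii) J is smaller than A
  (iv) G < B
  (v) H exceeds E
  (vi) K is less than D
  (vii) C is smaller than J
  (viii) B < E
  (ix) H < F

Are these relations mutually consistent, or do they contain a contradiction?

consistent

Every relation is compatible with G < B < E < H < F < K < D < C < J < A; the set is consistent.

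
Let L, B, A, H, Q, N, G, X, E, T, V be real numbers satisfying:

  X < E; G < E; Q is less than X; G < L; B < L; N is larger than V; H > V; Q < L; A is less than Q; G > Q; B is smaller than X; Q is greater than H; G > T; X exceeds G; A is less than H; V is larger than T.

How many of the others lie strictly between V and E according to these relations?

Chaining upward from V reaches: H, Q, G, X, L, N.
Chaining downward from E reaches: T, B, A, H, Q, G, X.
Strictly between V and E are those in both lists: H, Q, G, X — 4 elements.

4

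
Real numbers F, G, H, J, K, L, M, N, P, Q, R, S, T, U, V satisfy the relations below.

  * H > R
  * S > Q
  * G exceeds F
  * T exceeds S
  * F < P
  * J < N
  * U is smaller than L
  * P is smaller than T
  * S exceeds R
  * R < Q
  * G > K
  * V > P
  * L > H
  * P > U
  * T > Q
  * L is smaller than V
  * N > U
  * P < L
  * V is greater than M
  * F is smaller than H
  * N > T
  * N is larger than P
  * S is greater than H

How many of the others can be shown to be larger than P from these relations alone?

4

From P the given relations immediately reach T, L, V, N.
Nothing else is reachable above P; 4 in all.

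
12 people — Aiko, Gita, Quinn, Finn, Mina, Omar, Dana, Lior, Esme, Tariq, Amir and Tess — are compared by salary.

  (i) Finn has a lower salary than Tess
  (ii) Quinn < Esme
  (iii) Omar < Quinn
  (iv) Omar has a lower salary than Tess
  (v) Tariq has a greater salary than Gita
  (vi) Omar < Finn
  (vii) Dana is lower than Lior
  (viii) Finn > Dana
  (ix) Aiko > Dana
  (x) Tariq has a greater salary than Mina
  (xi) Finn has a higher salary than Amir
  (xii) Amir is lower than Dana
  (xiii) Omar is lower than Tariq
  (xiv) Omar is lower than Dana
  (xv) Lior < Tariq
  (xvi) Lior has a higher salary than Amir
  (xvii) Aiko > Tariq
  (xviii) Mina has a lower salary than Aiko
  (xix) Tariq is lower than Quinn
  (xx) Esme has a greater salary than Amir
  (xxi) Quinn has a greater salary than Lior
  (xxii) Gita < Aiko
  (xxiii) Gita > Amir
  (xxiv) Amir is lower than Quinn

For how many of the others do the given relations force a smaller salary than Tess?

4

From Tess the given relations immediately reach Omar, Finn.
From those, Amir, Dana — 4 in total.
No other element is forced below Tess by the given relations, so the count is 4.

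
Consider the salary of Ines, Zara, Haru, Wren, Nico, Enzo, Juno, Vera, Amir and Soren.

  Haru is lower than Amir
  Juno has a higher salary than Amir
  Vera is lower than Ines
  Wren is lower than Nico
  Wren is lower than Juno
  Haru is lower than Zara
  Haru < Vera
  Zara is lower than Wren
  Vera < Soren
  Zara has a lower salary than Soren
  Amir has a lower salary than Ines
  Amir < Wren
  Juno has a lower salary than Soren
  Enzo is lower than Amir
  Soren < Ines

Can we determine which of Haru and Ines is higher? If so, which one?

Link the given pairs in sequence: Haru < Zara; Zara < Wren; Wren < Juno; Juno < Soren; Soren < Ines.
Chaining these gives Haru < Zara < Wren < Juno < Soren < Ines.
So Ines is higher.

Ines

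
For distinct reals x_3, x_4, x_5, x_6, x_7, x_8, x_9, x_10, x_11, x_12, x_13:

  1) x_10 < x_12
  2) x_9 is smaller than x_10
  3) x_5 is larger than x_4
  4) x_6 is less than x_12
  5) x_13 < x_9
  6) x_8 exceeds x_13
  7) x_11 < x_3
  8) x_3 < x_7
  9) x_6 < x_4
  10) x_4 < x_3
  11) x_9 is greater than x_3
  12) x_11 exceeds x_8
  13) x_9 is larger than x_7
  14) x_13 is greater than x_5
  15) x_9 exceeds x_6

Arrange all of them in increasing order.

x_6 < x_4 < x_5 < x_13 < x_8 < x_11 < x_3 < x_7 < x_9 < x_10 < x_12

Nothing is placed below x_6, so it is least; from there x_6 < x_4; x_4 < x_5; x_5 < x_13; x_13 < x_8; x_8 < x_11; x_11 < x_3; x_3 < x_7; x_7 < x_9; x_9 < x_10; x_10 < x_12, each given directly.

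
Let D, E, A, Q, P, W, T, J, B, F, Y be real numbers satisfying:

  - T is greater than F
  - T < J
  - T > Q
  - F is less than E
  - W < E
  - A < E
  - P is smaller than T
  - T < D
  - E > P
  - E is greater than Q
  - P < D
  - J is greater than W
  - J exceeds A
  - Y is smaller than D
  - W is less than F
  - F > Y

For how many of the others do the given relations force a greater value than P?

4

The elements the relations force above P are E, T, J, D — no chain reaches any other.
That is 4.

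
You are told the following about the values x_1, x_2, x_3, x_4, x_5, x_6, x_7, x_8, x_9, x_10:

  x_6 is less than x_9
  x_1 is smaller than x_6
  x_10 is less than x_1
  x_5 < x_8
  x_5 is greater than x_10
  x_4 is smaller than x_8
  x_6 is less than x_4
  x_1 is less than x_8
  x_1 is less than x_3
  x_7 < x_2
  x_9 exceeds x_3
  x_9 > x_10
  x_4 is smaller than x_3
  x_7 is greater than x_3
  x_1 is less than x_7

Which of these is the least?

x_10

x_5 is not least since x_10 < x_5; x_1 is not least since x_10 < x_1; x_6 is not least since x_1 < x_6; x_4 is not least since x_6 < x_4; x_3 is not least since x_4 < x_3; x_8 is not least since x_4 < x_8; x_7 is not least since x_1 < x_7; x_2 is not least since x_7 < x_2; x_9 is not least since x_10 < x_9.
Only x_10 has nothing below it, so x_10 is the least.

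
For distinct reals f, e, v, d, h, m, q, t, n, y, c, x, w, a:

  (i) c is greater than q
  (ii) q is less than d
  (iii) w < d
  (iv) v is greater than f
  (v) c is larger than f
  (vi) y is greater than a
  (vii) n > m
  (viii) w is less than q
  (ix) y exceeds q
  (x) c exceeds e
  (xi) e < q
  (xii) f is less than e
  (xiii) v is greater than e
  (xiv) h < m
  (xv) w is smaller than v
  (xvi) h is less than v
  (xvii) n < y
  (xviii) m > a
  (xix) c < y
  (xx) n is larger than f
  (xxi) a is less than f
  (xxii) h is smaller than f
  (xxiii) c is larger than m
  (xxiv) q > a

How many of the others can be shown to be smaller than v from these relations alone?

5

Directly below v: h, f, e, w.
One step further: a (5 so far).
No other element is forced below v by the given relations, so the count is 5.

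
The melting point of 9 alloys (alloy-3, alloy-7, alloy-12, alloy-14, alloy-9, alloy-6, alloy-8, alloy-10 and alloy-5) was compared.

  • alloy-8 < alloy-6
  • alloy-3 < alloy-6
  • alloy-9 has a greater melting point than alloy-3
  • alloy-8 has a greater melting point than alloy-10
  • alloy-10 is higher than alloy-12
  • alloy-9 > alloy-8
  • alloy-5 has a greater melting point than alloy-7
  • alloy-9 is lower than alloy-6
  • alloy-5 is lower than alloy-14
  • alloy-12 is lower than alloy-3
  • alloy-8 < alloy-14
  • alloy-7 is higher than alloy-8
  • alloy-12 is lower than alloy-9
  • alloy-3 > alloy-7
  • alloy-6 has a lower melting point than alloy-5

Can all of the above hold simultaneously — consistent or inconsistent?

consistent

The single ordering alloy-12 < alloy-10 < alloy-8 < alloy-7 < alloy-3 < alloy-9 < alloy-6 < alloy-5 < alloy-14 satisfies every listed relation, so no contradiction arises.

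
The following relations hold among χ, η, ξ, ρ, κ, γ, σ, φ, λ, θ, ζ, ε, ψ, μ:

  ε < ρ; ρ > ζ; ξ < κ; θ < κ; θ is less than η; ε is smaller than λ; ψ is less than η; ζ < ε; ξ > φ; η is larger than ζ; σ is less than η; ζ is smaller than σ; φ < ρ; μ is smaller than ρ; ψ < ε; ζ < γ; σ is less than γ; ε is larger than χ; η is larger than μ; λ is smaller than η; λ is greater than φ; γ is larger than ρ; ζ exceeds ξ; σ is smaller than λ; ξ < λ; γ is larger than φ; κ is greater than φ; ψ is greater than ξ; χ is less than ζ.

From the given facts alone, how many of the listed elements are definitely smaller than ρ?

From ρ the given relations immediately reach φ, μ, ζ, ε.
From those, χ, ξ, ψ — 7 in total.
Nothing else is reachable below ρ; 7 in all.

7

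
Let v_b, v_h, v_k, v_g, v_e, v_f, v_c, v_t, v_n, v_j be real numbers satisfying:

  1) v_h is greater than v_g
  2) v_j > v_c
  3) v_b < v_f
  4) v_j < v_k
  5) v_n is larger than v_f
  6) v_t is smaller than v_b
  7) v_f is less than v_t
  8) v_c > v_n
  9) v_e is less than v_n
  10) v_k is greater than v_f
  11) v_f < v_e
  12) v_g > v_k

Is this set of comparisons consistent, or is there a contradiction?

We have v_f < v_t stated directly, yet also v_t < v_b < v_f by chaining the others — so v_t < v_f. Contradiction.

inconsistent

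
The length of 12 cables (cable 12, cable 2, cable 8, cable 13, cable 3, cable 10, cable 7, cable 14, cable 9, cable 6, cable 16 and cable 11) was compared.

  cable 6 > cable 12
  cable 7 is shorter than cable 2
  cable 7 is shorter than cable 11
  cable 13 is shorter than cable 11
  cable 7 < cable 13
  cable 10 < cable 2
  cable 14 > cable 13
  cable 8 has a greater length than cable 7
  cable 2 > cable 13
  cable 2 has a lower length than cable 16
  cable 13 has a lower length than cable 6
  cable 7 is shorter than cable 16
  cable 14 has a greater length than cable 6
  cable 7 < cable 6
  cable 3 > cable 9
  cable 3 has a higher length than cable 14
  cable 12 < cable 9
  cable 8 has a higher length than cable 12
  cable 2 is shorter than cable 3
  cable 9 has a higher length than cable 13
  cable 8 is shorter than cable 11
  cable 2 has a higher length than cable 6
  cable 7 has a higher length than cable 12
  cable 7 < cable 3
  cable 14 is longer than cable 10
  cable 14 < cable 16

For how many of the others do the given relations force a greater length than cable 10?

The elements the relations force above cable 10 are cable 2, cable 14, cable 16, cable 3 — no chain reaches any other.
That is 4.

4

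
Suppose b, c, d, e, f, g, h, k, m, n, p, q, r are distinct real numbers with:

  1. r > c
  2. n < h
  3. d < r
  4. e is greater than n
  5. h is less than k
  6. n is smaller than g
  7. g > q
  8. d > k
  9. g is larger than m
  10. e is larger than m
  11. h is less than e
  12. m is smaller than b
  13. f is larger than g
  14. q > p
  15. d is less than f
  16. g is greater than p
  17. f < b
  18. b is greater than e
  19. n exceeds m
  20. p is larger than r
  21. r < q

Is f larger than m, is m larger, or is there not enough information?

m < n and n < h give m < h.
Then h < k extends the chain to k.
With k < d: m < n < h < k < d.
With d < r: m < n < h < k < d < r.
With r < p: m < n < h < k < d < r < p.
Then p < q extends the chain to q.
Then q < g extends the chain to g.
With g < f: m < n < h < k < d < r < p < q < g < f.
So f is larger.

f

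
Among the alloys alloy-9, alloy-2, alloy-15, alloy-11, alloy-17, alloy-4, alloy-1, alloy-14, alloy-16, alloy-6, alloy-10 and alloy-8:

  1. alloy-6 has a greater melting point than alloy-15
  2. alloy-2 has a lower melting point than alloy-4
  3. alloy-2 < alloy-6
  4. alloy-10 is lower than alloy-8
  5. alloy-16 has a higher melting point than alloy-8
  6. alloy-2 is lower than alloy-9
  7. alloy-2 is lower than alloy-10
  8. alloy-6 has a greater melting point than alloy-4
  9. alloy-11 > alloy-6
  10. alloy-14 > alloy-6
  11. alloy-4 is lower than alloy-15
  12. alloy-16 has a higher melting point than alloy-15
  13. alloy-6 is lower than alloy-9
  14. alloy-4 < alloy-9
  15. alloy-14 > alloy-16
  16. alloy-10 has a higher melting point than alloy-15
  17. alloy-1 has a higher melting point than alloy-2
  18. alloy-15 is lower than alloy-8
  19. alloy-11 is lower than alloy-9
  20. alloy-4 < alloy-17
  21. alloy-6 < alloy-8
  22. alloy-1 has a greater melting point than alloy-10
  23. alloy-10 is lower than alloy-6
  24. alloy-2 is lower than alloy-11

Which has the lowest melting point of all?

alloy-2

alloy-4 is not least since alloy-2 < alloy-4; alloy-15 is not least since alloy-4 < alloy-15; alloy-10 is not least since alloy-2 < alloy-10; alloy-6 is not least since alloy-10 < alloy-6; alloy-11 is not least since alloy-2 < alloy-11; alloy-8 is not least since alloy-6 < alloy-8; alloy-16 is not least since alloy-15 < alloy-16; alloy-14 is not least since alloy-6 < alloy-14; alloy-17 is not least since alloy-4 < alloy-17; alloy-9 is not least since alloy-11 < alloy-9; alloy-1 is not least since alloy-2 < alloy-1.
Only alloy-2 has nothing below it, so alloy-2 is the lowest melting point.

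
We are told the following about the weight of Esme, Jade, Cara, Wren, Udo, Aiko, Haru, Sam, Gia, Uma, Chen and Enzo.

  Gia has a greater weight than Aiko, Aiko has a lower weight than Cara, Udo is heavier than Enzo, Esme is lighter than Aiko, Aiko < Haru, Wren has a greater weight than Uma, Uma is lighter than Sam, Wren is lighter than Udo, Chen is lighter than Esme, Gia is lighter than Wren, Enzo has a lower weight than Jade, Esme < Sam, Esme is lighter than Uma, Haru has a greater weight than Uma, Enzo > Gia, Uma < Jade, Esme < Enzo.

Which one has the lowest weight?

Esme is not least since Chen < Esme; Uma is not least since Esme < Uma; Aiko is not least since Esme < Aiko; Gia is not least since Aiko < Gia; Enzo is not least since Esme < Enzo; Haru is not least since Uma < Haru; Cara is not least since Aiko < Cara; Wren is not least since Gia < Wren; Udo is not least since Wren < Udo; Jade is not least since Uma < Jade; Sam is not least since Esme < Sam.
Only Chen has nothing below it, so Chen is the lowest weight.

Chen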